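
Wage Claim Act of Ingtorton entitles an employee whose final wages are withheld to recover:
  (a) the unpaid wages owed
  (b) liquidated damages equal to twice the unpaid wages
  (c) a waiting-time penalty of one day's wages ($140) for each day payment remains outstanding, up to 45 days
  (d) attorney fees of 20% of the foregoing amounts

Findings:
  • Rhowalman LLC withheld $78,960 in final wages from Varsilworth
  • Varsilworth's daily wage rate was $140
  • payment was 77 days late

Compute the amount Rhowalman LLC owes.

$291,816

Doubled: 2 × $78,960 = $157,920
Penalty days: min(77, 45) = 45
Waiting-time penalty: 45 × $140 = $6,300
Subtotal: $78,960 + $157,920 + $6,300 = $243,180
Attorney fees: 20% of $243,180 = $48,636
Total award: $243,180 + $48,636 = $291,816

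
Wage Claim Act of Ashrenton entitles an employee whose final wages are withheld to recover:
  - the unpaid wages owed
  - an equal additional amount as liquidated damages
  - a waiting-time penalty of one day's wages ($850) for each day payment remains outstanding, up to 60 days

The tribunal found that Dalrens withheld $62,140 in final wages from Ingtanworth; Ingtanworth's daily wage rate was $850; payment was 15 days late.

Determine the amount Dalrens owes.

$137,030

Liquidated damages (equal amount): $62,140
Penalty days: min(15, 60) = 15
Waiting-time penalty: 15 × $850 = $12,750
Total award: $62,140 + $62,140 + $12,750 = $137,030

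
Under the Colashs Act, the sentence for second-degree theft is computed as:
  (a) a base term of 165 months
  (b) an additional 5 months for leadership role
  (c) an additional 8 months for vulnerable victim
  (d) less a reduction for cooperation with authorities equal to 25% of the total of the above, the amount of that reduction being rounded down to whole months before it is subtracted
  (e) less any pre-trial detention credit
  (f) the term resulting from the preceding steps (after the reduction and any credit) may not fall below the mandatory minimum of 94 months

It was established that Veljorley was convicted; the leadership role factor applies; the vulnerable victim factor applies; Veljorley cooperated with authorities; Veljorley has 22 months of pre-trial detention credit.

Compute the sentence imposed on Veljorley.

112 months

Leadership role enhancement: +5 months
Vulnerable victim enhancement: +8 months
Adjusted term: 165 months + 5 months + 8 months = 178 months
Cooperation with authorities reduction: 25% of 178 months = 44 months (rounded down)
After reduction: 178 − 44 = 134 months
Less pre-trial detention credit: 134 months − 22 months = 112 months
Minimum 94 months: 112 months meets the minimum, no increase.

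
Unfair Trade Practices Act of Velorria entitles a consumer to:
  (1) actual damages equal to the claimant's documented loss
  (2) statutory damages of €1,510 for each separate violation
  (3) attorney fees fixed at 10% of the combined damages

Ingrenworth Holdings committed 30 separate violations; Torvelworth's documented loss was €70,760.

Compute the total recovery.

Statutory damages: 30 × €1,510 = €45,300
Combined damages: €70,760 + €45,300 = €116,060
Attorney fees: 10% of €116,060 = €11,606
Total recovery: €116,060 + €11,606 = €127,666

€127,666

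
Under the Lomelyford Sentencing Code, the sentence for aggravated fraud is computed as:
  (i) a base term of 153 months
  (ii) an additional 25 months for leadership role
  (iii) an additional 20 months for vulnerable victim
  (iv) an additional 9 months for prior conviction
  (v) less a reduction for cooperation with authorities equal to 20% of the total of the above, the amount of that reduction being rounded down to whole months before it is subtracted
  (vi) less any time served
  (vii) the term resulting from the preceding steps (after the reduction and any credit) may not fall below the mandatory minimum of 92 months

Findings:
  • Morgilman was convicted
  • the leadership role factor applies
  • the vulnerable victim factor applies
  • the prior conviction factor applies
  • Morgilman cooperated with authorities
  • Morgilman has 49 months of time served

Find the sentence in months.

117 months

Leadership role enhancement: +25 months
Vulnerable victim enhancement: +20 months
Prior conviction enhancement: +9 months
Adjusted term: 153 months + 25 months + 20 months + 9 months = 207 months
Cooperation with authorities reduction: 20% of 207 months = 41 months (rounded down)
After reduction: 207 − 41 = 166 months
Less time served: 166 months − 49 months = 117 months
Minimum 92 months: 117 months meets the minimum, no increase.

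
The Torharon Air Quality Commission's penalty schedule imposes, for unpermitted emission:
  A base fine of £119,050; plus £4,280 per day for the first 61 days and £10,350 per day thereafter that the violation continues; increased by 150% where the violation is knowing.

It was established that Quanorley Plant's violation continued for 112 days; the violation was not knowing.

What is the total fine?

£907,980

First 61 days: 61 × £4,280 = £261,080
Remaining days: (112 − 61) × £10,350 = £527,850
Per-day component: £261,080 + £527,850 = £788,930
Base plus per-day: £119,050 + £788,930 = £907,980
The violation was not knowing: no 150% increase.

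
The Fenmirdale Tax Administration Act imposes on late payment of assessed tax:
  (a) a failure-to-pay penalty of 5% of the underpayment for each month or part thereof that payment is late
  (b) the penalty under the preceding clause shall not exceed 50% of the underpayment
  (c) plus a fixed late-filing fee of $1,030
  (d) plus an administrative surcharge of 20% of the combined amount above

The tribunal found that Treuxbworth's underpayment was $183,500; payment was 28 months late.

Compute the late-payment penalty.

Accrued rate: 5% × 28 = 140%, capped at 50% → 50%
Failure-to-pay penalty: 50% of $183,500 = $91,750
Penalty before surcharge: $91,750 + $1,030 = $92,780
Administrative surcharge: 20% of $92,780 = $18,556
Total penalty: $92,780 + $18,556 = $111,336

$111,336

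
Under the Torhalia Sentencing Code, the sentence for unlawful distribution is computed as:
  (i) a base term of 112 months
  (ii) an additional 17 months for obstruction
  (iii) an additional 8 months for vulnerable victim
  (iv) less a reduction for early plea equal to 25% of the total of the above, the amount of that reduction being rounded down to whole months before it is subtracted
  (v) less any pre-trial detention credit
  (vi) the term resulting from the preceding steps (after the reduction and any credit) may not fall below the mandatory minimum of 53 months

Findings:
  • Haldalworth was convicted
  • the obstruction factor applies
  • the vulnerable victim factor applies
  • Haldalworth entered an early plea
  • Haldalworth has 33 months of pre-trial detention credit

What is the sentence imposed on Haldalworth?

Obstruction enhancement: +17 months
Vulnerable victim enhancement: +8 months
Adjusted term: 112 months + 17 months + 8 months = 137 months
Early plea reduction: 25% of 137 months = 34 months (rounded down)
After reduction: 137 − 34 = 103 months
Less pre-trial detention credit: 103 months − 33 months = 70 months
Minimum 53 months: 70 months meets the minimum, no increase.

Sentence: 70 months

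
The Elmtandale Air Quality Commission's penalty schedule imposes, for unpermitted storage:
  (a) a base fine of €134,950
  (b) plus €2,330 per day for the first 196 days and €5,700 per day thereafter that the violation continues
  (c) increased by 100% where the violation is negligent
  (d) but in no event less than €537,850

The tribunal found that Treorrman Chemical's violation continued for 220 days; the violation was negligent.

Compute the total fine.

First 196 days: 196 × €2,330 = €456,680
Remaining days: (220 − 196) × €5,700 = €136,800
Per-day component: €456,680 + €136,800 = €593,480
Base plus per-day: €134,950 + €593,480 = €728,430
Enhancement: 100% of €728,430 = €728,430
Enhanced fine: €728,430 + €728,430 = €1,456,860
Minimum €537,850: €1,456,860 meets the minimum, no increase.

€1,456,860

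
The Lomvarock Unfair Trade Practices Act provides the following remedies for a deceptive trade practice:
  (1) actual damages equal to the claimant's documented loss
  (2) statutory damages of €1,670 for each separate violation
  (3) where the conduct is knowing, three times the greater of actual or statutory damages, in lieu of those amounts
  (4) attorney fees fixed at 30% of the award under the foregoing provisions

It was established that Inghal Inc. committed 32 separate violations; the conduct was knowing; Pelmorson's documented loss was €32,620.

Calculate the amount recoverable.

€208,416

Statutory damages: 32 × €1,670 = €53,440
Greater of actual damages (€32,620) or statutory damages (€53,440): €53,440
Trebled: 3 × €53,440 = €160,320
Attorney fees: 30% of €160,320 = €48,096
Total recovery: €160,320 + €48,096 = €208,416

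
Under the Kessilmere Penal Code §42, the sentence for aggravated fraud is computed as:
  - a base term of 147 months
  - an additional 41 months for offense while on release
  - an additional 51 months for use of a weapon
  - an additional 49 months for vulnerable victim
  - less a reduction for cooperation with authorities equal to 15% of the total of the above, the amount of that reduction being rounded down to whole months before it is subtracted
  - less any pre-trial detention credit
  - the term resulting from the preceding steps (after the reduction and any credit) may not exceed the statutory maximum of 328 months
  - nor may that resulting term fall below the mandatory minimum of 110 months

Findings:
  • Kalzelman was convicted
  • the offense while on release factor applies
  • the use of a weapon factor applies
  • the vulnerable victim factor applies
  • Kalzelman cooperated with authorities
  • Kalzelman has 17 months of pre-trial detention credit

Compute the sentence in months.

228 months

Offense while on release enhancement: +41 months
Use of a weapon enhancement: +51 months
Vulnerable victim enhancement: +49 months
Adjusted term: 147 months + 41 months + 51 months + 49 months = 288 months
Cooperation with authorities reduction: 15% of 288 months = 43 months (rounded down)
After reduction: 288 − 43 = 245 months
Less pre-trial detention credit: 245 months − 17 months = 228 months
Cap at 328 months: 228 months is within the cap, no reduction.
Minimum 110 months: 228 months meets the minimum, no increase.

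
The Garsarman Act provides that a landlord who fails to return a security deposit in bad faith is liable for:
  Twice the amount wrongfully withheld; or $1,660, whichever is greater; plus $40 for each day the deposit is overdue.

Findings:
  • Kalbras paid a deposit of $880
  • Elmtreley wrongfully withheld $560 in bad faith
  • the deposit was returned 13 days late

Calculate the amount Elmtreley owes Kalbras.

Doubled: 2 × $560 = $1,120
Minimum $1,660: $1,120 is below the minimum → $1,660
Late-return penalty: 13 × $40 = $520
Damages plus late penalty: $1,660 + $520 = $2,180

$2,180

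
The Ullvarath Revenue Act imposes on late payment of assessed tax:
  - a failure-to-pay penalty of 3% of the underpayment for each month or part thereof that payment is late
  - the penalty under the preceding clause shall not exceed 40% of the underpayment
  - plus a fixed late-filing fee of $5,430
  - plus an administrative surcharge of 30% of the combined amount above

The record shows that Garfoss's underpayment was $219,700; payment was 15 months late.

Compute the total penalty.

$121,303

Accrued rate: 3% × 15 = 45%, capped at 40% → 40%
Failure-to-pay penalty: 40% of $219,700 = $87,880
Penalty before surcharge: $87,880 + $5,430 = $93,310
Administrative surcharge: 30% of $93,310 = $27,993
Total penalty: $93,310 + $27,993 = $121,303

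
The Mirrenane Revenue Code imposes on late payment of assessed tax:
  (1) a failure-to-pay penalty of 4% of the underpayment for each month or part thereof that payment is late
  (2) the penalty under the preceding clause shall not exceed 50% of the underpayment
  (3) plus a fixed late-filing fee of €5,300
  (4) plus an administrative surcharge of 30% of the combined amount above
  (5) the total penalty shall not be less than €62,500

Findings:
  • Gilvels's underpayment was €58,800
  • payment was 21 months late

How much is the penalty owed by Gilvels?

Accrued rate: 4% × 21 = 84%, capped at 50% → 50%
Failure-to-pay penalty: 50% of €58,800 = €29,400
Penalty before surcharge: €29,400 + €5,300 = €34,700
Administrative surcharge: 30% of €34,700 = €10,410
Total penalty: €34,700 + €10,410 = €45,110
Minimum €62,500: €45,110 is below the minimum → €62,500

€62,500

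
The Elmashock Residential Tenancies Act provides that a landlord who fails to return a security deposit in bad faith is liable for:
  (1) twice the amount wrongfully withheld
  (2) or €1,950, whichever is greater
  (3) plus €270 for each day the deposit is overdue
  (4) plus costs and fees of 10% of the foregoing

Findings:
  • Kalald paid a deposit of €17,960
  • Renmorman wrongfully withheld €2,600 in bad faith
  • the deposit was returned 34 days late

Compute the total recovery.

Doubled: 2 × €2,600 = €5,200
Minimum €1,950: €5,200 meets the minimum, no increase.
Late-return penalty: 34 × €270 = €9,180
Damages plus late penalty: €5,200 + €9,180 = €14,380
Costs and fees: 10% of €14,380 = €1,438
Total recovery: €14,380 + €1,438 = €15,818

€15,818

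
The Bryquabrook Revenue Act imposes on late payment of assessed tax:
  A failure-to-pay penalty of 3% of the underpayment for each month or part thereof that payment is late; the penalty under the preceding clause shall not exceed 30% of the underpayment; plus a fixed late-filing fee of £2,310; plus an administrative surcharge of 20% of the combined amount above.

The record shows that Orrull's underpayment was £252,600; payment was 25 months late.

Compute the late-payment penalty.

£93,708

Accrued rate: 3% × 25 = 75%, capped at 30% → 30%
Failure-to-pay penalty: 30% of £252,600 = £75,780
Penalty before surcharge: £75,780 + £2,310 = £78,090
Administrative surcharge: 20% of £78,090 = £15,618
Total penalty: £78,090 + £15,618 = £93,708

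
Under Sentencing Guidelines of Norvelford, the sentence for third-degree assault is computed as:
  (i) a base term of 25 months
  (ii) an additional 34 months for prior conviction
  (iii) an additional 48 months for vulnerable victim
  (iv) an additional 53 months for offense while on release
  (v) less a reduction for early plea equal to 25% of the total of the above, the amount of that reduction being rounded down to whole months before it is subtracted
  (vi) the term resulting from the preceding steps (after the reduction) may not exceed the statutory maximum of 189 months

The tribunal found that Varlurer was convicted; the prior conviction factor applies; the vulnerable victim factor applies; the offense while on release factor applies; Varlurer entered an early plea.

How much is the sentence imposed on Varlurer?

120 months

Prior conviction enhancement: +34 months
Vulnerable victim enhancement: +48 months
Offense while on release enhancement: +53 months
Adjusted term: 25 months + 34 months + 48 months + 53 months = 160 months
Early plea reduction: 25% of 160 months = 40 months (rounded down)
After reduction: 160 − 40 = 120 months
Cap at 189 months: 120 months is within the cap, no reduction.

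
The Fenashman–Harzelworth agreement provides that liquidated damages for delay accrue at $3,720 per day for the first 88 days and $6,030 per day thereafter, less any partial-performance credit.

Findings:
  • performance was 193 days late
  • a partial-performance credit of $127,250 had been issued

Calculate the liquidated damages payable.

First 88 days: 88 × $3,720 = $327,360
Remaining days: (193 − 88) × $6,030 = $633,150
Accrued per-day damages: $327,360 + $633,150 = $960,510
Less partial-performance credit: $960,510 − $127,250 = $833,260

$833,260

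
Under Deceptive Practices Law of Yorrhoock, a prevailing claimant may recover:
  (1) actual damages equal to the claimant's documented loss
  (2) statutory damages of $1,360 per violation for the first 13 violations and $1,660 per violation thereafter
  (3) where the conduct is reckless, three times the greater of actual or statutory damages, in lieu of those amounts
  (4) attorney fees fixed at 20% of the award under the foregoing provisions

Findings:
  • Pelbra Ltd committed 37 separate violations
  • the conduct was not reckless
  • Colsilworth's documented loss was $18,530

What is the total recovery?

First 13 violations: 13 × $1,360 = $17,680
Remaining violations: (37 − 13) × $1,660 = $39,840
Statutory damages: $17,680 + $39,840 = $57,520
Conduct not reckless: the in-lieu enhancement does not apply.
Actual plus statutory damages: $18,530 + $57,520 = $76,050
Attorney fees: 20% of $76,050 = $15,210
Total recovery: $76,050 + $15,210 = $91,260

$91,260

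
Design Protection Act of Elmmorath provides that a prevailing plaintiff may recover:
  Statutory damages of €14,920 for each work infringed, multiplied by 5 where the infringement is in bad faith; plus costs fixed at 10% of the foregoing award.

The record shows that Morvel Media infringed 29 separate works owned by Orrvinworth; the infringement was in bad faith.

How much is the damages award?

€2,379,740

Statutory damages: 29 × €14,920 = €432,680
Multiplied by 5: 5 × €432,680 = €2,163,400
Costs: 10% of €2,163,400 = €216,340
Award plus costs: €2,163,400 + €216,340 = €2,379,740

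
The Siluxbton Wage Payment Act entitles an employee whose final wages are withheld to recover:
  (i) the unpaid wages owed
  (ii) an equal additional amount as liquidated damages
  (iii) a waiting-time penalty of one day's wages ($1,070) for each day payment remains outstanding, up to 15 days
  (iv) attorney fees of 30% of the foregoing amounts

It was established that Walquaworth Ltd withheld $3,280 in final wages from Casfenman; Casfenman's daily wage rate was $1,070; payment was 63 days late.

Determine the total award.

Liquidated damages (equal amount): $3,280
Penalty days: min(63, 15) = 15
Waiting-time penalty: 15 × $1,070 = $16,050
Subtotal: $3,280 + $3,280 + $16,050 = $22,610
Attorney fees: 30% of $22,610 = $6,783
Total award: $22,610 + $6,783 = $29,393

$29,393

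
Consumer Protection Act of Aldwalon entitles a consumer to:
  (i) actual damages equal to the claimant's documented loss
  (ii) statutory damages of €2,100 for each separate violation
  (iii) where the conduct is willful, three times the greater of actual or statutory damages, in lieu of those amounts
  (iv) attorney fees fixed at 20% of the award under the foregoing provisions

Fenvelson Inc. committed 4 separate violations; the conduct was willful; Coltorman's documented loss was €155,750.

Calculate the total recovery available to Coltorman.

€560,700

Statutory damages: 4 × €2,100 = €8,400
Greater of actual damages (€155,750) or statutory damages (€8,400): €155,750
Trebled: 3 × €155,750 = €467,250
Attorney fees: 20% of €467,250 = €93,450
Total recovery: €467,250 + €93,450 = €560,700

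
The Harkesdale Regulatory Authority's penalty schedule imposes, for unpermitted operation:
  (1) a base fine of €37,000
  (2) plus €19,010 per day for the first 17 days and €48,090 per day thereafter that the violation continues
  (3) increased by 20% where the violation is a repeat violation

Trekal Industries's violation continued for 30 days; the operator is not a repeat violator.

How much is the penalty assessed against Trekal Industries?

€985,340

First 17 days: 17 × €19,010 = €323,170
Remaining days: (30 − 17) × €48,090 = €625,170
Per-day component: €323,170 + €625,170 = €948,340
Base plus per-day: €37,000 + €948,340 = €985,340
The operator is not a repeat violator: no 20% increase.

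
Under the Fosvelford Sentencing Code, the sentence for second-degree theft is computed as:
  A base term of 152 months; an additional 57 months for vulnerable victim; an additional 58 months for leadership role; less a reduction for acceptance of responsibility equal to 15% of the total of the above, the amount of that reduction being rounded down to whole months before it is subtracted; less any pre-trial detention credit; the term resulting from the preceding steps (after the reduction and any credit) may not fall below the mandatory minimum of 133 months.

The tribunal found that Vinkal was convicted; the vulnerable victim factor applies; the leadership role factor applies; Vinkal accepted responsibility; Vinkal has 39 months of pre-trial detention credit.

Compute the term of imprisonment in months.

188 months

Vulnerable victim enhancement: +57 months
Leadership role enhancement: +58 months
Adjusted term: 152 months + 57 months + 58 months = 267 months
Acceptance of responsibility reduction: 15% of 267 months = 40 months (rounded down)
After reduction: 267 − 40 = 227 months
Less pre-trial detention credit: 227 months − 39 months = 188 months
Minimum 133 months: 188 months meets the minimum, no increase.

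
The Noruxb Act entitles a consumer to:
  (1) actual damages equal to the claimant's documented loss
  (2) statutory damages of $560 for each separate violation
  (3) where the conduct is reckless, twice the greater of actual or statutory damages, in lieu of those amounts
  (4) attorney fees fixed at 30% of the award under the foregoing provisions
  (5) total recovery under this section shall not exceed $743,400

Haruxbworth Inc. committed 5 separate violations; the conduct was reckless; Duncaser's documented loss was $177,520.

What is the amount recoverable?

Statutory damages: 5 × $560 = $2,800
Greater of actual damages ($177,520) or statutory damages ($2,800): $177,520
Doubled: 2 × $177,520 = $355,040
Attorney fees: 30% of $355,040 = $106,512
Total before cap: $355,040 + $106,512 = $461,552
Cap at $743,400: $461,552 is within the cap, no reduction.

$461,552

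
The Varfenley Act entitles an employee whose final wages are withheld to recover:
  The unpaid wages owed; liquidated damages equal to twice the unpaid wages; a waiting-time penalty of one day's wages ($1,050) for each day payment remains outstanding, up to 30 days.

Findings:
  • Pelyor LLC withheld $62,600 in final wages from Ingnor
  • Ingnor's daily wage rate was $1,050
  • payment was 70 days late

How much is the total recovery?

Doubled: 2 × $62,600 = $125,200
Penalty days: min(70, 30) = 30
Waiting-time penalty: 30 × $1,050 = $31,500
Total award: $62,600 + $125,200 + $31,500 = $219,300

Total award: $219,300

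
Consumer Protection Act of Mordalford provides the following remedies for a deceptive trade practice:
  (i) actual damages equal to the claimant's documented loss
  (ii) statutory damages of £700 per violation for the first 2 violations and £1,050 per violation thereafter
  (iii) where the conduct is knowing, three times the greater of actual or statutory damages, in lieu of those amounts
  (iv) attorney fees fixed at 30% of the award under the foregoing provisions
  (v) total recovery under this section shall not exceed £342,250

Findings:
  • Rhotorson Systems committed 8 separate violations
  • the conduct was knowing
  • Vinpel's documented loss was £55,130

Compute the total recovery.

£215,007

First 2 violations: 2 × £700 = £1,400
Remaining violations: (8 − 2) × £1,050 = £6,300
Statutory damages: £1,400 + £6,300 = £7,700
Greater of actual damages (£55,130) or statutory damages (£7,700): £55,130
Trebled: 3 × £55,130 = £165,390
Attorney fees: 30% of £165,390 = £49,617
Total before cap: £165,390 + £49,617 = £215,007
Cap at £342,250: £215,007 is within the cap, no reduction.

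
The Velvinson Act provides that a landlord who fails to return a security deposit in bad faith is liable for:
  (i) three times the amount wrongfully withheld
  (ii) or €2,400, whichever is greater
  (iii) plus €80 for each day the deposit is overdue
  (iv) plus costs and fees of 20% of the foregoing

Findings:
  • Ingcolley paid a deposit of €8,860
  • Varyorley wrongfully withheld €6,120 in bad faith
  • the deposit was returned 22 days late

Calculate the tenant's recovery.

Trebled: 3 × €6,120 = €18,360
Minimum €2,400: €18,360 meets the minimum, no increase.
Late-return penalty: 22 × €80 = €1,760
Damages plus late penalty: €18,360 + €1,760 = €20,120
Costs and fees: 20% of €20,120 = €4,024
Total recovery: €20,120 + €4,024 = €24,144

€24,144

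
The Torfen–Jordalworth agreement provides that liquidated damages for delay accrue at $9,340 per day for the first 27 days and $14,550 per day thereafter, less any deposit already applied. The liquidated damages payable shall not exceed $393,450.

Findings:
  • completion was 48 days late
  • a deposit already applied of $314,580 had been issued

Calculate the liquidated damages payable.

First 27 days: 27 × $9,340 = $252,180
Remaining days: (48 − 27) × $14,550 = $305,550
Accrued per-day damages: $252,180 + $305,550 = $557,730
Less deposit already applied: $557,730 − $314,580 = $243,150
Cap at $393,450: $243,150 is within the cap, no reduction.

$243,150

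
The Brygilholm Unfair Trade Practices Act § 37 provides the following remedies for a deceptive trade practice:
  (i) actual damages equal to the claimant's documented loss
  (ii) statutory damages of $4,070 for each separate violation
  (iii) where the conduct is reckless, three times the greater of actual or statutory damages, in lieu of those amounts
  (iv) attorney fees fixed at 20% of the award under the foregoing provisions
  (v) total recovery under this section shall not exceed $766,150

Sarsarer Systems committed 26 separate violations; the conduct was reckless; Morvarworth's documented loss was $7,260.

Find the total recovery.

$380,952

Statutory damages: 26 × $4,070 = $105,820
Greater of actual damages ($7,260) or statutory damages ($105,820): $105,820
Trebled: 3 × $105,820 = $317,460
Attorney fees: 20% of $317,460 = $63,492
Total before cap: $317,460 + $63,492 = $380,952
Cap at $766,150: $380,952 is within the cap, no reduction.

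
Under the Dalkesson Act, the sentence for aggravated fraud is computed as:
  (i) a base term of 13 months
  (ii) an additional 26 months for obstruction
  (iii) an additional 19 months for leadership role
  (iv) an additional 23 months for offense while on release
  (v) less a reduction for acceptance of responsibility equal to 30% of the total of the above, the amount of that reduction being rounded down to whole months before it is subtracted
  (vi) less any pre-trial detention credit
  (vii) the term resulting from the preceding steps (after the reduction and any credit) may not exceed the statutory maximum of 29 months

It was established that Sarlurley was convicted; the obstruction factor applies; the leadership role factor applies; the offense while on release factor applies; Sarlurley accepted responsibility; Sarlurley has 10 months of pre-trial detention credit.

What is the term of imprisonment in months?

Obstruction enhancement: +26 months
Leadership role enhancement: +19 months
Offense while on release enhancement: +23 months
Adjusted term: 13 months + 26 months + 19 months + 23 months = 81 months
Acceptance of responsibility reduction: 30% of 81 months = 24 months (rounded down)
After reduction: 81 − 24 = 57 months
Less pre-trial detention credit: 57 months − 10 months = 47 months
Cap at 29 months: 47 months exceeds the cap → 29 months

29 months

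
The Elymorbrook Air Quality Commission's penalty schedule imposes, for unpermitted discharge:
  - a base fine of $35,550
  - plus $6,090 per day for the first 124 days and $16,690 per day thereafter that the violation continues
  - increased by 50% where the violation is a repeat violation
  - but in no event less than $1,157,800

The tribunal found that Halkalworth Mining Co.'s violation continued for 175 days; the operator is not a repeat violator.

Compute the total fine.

$1,641,900

First 124 days: 124 × $6,090 = $755,160
Remaining days: (175 − 124) × $16,690 = $851,190
Per-day component: $755,160 + $851,190 = $1,606,350
Base plus per-day: $35,550 + $1,606,350 = $1,641,900
The operator is not a repeat violator: no 50% increase.
Minimum $1,157,800: $1,641,900 meets the minimum, no increase.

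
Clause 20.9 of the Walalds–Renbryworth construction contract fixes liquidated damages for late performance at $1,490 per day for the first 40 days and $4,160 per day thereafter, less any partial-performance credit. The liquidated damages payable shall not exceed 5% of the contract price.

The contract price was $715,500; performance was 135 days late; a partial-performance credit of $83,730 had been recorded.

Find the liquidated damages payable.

$35,775

First 40 days: 40 × $1,490 = $59,600
Remaining days: (135 − 40) × $4,160 = $395,200
Accrued per-day damages: $59,600 + $395,200 = $454,800
Less partial-performance credit: $454,800 − $83,730 = $371,070
Cap: 5% of $715,500 = $35,775
Cap at $35,775: $371,070 exceeds the cap → $35,775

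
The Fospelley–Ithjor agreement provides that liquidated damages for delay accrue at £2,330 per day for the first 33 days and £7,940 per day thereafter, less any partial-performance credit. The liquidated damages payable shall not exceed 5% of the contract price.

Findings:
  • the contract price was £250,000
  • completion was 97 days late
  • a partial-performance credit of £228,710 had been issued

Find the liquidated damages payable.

£12,500

First 33 days: 33 × £2,330 = £76,890
Remaining days: (97 − 33) × £7,940 = £508,160
Accrued per-day damages: £76,890 + £508,160 = £585,050
Less partial-performance credit: £585,050 − £228,710 = £356,340
Cap: 5% of £250,000 = £12,500
Cap at £12,500: £356,340 exceeds the cap → £12,500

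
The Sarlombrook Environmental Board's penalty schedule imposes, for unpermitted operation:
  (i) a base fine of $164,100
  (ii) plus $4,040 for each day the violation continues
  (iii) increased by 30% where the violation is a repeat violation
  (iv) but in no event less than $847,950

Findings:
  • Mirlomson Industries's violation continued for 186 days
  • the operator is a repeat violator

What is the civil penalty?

Per-day component: 186 × $4,040 = $751,440
Base plus per-day: $164,100 + $751,440 = $915,540
Enhancement: 30% of $915,540 = $274,662
Enhanced fine: $915,540 + $274,662 = $1,190,202
Minimum $847,950: $1,190,202 meets the minimum, no increase.

$1,190,202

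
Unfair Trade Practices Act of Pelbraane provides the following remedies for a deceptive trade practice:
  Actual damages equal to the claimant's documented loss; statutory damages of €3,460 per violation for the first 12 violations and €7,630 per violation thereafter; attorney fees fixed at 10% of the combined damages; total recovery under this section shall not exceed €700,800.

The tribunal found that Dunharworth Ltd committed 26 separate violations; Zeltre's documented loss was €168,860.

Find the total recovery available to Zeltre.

First 12 violations: 12 × €3,460 = €41,520
Remaining violations: (26 − 12) × €7,630 = €106,820
Statutory damages: €41,520 + €106,820 = €148,340
Combined damages: €168,860 + €148,340 = €317,200
Attorney fees: 10% of €317,200 = €31,720
Total before cap: €317,200 + €31,720 = €348,920
Cap at €700,800: €348,920 is within the cap, no reduction.

€348,920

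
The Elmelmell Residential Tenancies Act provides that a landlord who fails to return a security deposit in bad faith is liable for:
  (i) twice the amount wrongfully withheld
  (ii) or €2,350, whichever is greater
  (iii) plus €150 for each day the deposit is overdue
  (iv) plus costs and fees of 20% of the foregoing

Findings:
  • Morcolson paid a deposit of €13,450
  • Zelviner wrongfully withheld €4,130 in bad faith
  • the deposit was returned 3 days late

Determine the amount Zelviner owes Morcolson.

Doubled: 2 × €4,130 = €8,260
Minimum €2,350: €8,260 meets the minimum, no increase.
Late-return penalty: 3 × €150 = €450
Damages plus late penalty: €8,260 + €450 = €8,710
Costs and fees: 20% of €8,710 = €1,742
Total recovery: €8,710 + €1,742 = €10,452

€10,452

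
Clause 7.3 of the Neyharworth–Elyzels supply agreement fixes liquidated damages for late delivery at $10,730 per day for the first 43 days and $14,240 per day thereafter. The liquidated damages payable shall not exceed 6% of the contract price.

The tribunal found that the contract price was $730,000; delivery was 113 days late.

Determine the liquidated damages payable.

$43,800

First 43 days: 43 × $10,730 = $461,390
Remaining days: (113 − 43) × $14,240 = $996,800
Accrued per-day damages: $461,390 + $996,800 = $1,458,190
Cap: 6% of $730,000 = $43,800
Cap at $43,800: $1,458,190 exceeds the cap → $43,800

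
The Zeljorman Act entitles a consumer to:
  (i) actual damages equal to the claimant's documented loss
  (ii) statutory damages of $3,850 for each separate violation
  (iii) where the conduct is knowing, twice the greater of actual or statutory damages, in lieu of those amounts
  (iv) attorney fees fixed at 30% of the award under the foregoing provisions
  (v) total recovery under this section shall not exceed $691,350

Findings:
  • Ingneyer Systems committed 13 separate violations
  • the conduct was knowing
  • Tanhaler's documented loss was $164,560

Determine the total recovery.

Statutory damages: 13 × $3,850 = $50,050
Greater of actual damages ($164,560) or statutory damages ($50,050): $164,560
Doubled: 2 × $164,560 = $329,120
Attorney fees: 30% of $329,120 = $98,736
Total before cap: $329,120 + $98,736 = $427,856
Cap at $691,350: $427,856 is within the cap, no reduction.

$427,856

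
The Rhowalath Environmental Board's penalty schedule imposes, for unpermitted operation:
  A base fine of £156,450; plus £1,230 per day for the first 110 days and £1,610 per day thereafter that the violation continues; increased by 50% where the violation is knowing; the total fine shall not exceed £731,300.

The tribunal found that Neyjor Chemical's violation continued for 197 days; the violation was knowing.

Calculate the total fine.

First 110 days: 110 × £1,230 = £135,300
Remaining days: (197 − 110) × £1,610 = £140,070
Per-day component: £135,300 + £140,070 = £275,370
Base plus per-day: £156,450 + £275,370 = £431,820
Enhancement: 50% of £431,820 = £215,910
Enhanced fine: £431,820 + £215,910 = £647,730
Cap at £731,300: £647,730 is within the cap, no reduction.

£647,730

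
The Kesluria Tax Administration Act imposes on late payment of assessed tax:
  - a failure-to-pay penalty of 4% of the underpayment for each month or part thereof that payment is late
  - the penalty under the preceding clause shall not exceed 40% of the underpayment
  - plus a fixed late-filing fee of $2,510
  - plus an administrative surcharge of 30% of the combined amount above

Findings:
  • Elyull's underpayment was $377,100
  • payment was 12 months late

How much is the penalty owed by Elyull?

Accrued rate: 4% × 12 = 48%, capped at 40% → 40%
Failure-to-pay penalty: 40% of $377,100 = $150,840
Penalty before surcharge: $150,840 + $2,510 = $153,350
Administrative surcharge: 30% of $153,350 = $46,005
Total penalty: $153,350 + $46,005 = $199,355

$199,355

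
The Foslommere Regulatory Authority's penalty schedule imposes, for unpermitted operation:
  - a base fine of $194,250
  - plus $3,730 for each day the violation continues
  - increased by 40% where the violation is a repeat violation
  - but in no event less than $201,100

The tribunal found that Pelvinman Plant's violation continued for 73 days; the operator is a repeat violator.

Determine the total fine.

Per-day component: 73 × $3,730 = $272,290
Base plus per-day: $194,250 + $272,290 = $466,540
Enhancement: 40% of $466,540 = $186,616
Enhanced fine: $466,540 + $186,616 = $653,156
Minimum $201,100: $653,156 meets the minimum, no increase.

$653,156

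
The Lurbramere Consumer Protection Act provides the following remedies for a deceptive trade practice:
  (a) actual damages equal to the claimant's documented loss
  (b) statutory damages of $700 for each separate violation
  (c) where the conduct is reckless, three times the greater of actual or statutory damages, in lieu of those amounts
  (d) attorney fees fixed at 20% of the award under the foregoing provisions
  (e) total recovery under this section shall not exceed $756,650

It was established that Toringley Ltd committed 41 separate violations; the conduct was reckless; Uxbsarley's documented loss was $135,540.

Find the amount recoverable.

Statutory damages: 41 × $700 = $28,700
Greater of actual damages ($135,540) or statutory damages ($28,700): $135,540
Trebled: 3 × $135,540 = $406,620
Attorney fees: 20% of $406,620 = $81,324
Total before cap: $406,620 + $81,324 = $487,944
Cap at $756,650: $487,944 is within the cap, no reduction.

Total recovery: $487,944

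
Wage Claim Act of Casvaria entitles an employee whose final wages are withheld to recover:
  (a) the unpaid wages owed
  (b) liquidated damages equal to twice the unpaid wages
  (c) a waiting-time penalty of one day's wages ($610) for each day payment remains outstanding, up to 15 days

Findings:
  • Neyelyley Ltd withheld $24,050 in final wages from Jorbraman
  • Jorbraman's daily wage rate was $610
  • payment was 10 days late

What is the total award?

Doubled: 2 × $24,050 = $48,100
Penalty days: min(10, 15) = 10
Waiting-time penalty: 10 × $610 = $6,100
Total award: $24,050 + $48,100 + $6,100 = $78,250

$78,250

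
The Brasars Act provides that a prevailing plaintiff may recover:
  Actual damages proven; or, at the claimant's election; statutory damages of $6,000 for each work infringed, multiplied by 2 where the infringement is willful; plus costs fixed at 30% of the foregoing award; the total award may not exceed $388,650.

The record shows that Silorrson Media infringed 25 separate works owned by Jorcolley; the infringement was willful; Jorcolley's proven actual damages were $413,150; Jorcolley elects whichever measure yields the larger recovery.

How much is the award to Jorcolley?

Award: $388,650

Statutory damages: 25 × $6,000 = $150,000
Doubled: 2 × $150,000 = $300,000
Greater of actual damages ($413,150) or enhanced statutory damages ($300,000): $413,150
Costs: 30% of $413,150 = $123,945
Award plus costs: $413,150 + $123,945 = $537,095
Cap at $388,650: $537,095 exceeds the cap → $388,650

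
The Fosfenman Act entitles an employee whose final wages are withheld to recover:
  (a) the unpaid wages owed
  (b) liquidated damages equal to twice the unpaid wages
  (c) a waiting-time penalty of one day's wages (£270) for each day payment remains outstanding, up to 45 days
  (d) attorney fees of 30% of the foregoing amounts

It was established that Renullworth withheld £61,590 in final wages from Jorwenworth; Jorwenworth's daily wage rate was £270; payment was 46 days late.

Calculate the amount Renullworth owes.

£255,996

Doubled: 2 × £61,590 = £123,180
Penalty days: min(46, 45) = 45
Waiting-time penalty: 45 × £270 = £12,150
Subtotal: £61,590 + £123,180 + £12,150 = £196,920
Attorney fees: 30% of £196,920 = £59,076
Total award: £196,920 + £59,076 = £255,996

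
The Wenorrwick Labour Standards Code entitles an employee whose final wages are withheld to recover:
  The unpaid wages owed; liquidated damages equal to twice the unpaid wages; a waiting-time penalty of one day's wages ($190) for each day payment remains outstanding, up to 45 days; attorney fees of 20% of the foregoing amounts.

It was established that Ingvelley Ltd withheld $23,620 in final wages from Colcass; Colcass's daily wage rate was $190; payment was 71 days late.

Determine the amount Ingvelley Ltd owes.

$95,292

Doubled: 2 × $23,620 = $47,240
Penalty days: min(71, 45) = 45
Waiting-time penalty: 45 × $190 = $8,550
Subtotal: $23,620 + $47,240 + $8,550 = $79,410
Attorney fees: 20% of $79,410 = $15,882
Total award: $79,410 + $15,882 = $95,292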